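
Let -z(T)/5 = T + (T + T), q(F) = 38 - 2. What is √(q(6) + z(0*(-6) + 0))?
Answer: 6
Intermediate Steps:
q(F) = 36
z(T) = -15*T (z(T) = -5*(T + (T + T)) = -5*(T + 2*T) = -15*T)
√(q(6) + z(0*(-6) + 0)) = √(36 - 15*(0*(-6) + 0)) = √(36 - 15*(0 + 0)) = √(36 - 15*0) = √(36 + 0) = √36 = 6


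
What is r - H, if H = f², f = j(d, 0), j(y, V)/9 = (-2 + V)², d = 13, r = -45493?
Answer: -46789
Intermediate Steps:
j(y, V) = 9*(-2 + V)²
f = 36 (f = 9*(-2 + 0)² = 9*(-2)² = 9*4 = 36)
H = 1296 (H = 36² = 1296)
r - H = -45493 - 1*1296 = -45493 - 1296 = -46789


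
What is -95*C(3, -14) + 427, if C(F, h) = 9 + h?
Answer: 902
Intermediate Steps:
-95*C(3, -14) + 427 = -95*(9 - 14) + 427 = -95*(-5) + 427 = 475 + 427 = 902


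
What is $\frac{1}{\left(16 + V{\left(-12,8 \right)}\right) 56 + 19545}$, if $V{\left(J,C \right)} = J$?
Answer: $\frac{1}{19769} \approx 5.0584 \cdot 10^{-5}$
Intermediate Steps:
$\frac{1}{\left(16 + V{\left(-12,8 \right)}\right) 56 + 19545} = \frac{1}{\left(16 - 12\right) 56 + 19545} = \frac{1}{4 \cdot 56 + 19545} = \frac{1}{224 + 19545} = \frac{1}{19769}$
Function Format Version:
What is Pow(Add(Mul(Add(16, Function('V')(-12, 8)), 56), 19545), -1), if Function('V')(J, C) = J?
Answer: Rational(1, 19769) ≈ 5.0584e-5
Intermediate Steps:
Pow(Add(Mul(Add(16, Function('V')(-12, 8)), 56), 19545), -1) = Pow(Add(Mul(Add(16, -12), 56), 19545), -1) = Pow(Add(Mul(4, 56), 19545), -1) = Pow(Add(224, 19545), -1) = Pow(19769, -1) = Rational(1, 19769)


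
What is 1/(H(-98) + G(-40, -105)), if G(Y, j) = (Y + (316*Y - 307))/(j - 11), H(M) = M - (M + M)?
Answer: 116/24355 ≈ 0.0047629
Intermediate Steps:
H(M) = -M (H(M) = M - 2*M = -M)
G(Y, j) = (-307 + 317*Y)/(-11 + j) (G(Y, j) = (Y + (-307 + 316*Y))/(-11 + j) = (-307 + 317*Y)/(-11 + j))
1/(H(-98) + G(-40, -105)) = 1/(-1*(-98) + (-307 + 317*(-40))/(-11 - 105)) = 1/(98 + (-307 - 12680)/(-116)) = 1/(98 - 1/116*(-12987)) = 1/(98 + 12987/116) = 1/(24355/116) = 116/24355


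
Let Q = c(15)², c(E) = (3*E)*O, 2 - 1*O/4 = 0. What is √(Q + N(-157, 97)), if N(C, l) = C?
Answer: √129443 ≈ 359.78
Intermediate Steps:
O = 8 (O = 8 - 4*0 = 8 + 0 = 8)
c(E) = 24*E (c(E) = (3*E)*8 = 24*E)
Q = 129600 (Q = (24*15)² = 360² = 129600)
√(Q + N(-157, 97)) = √(129600 - 157) = √129443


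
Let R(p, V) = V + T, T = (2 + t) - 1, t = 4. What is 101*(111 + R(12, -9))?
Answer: 10807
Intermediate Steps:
T = 5 (T = (2 + 4) - 1 = 6 - 1 = 5)
R(p, V) = 5 + V (R(p, V) = V + 5 = 5 + V)
101*(111 + R(12, -9)) = 101*(111 + (5 - 9)) = 101*(111 - 4) = 101*107 = 10807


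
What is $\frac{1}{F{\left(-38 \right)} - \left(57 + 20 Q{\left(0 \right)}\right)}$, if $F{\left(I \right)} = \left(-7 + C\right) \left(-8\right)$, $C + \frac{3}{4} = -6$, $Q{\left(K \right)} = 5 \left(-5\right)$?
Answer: $\frac{1}{553} \approx 0.0018083$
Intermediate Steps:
$Q{\left(K \right)} = -25$
$C = - \frac{27}{4}$ ($C = - \frac{3}{4} - 6 = - \frac{27}{4} \approx -6.75$)
$F{\left(I \right)} = 110$ ($F{\left(I \right)} = \left(-7 - \frac{27}{4}\right) \left(-8\right) = \left(- \frac{55}{4}\right) \left(-8\right) = 110$)
$\frac{1}{F{\left(-38 \right)} - \left(57 + 20 Q{\left(0 \right)}\right)} = \frac{1}{110 - -443} = \frac{1}{110 + \left(-57 + 500\right)} = \frac{1}{110 + 443} = \frac{1}{553}$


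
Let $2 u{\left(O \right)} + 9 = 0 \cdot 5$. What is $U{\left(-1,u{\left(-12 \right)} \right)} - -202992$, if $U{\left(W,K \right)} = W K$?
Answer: $\frac{405993}{2} \approx 2.03 \cdot 10^{5}$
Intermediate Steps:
$u{\left(O \right)} = - \frac{9}{2}$ ($u{\left(O \right)} = - \frac{9}{2} + \frac{0 \cdot 5}{2} = - \frac{9}{2} + \frac{1}{2} \cdot 0 = - \frac{9}{2} + 0 = - \frac{9}{2}$)
$U{\left(W,K \right)} = K W$
$U{\left(-1,u{\left(-12 \right)} \right)} - -202992 = \left(- \frac{9}{2}\right) \left(-1\right) - -202992 = \frac{9}{2} + 202992 = \frac{405993}{2}$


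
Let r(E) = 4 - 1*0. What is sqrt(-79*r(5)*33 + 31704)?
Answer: 6*sqrt(591) ≈ 145.86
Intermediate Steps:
r(E) = 4 (r(E) = 4 + 0 = 4)
sqrt(-79*r(5)*33 + 31704) = sqrt(-79*4*33 + 31704) = sqrt(-316*33 + 31704) = sqrt(-10428 + 31704) = sqrt(21276) = 6*sqrt(591)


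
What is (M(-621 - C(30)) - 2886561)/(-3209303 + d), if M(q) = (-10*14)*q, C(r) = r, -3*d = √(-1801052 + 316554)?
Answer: 80742177014067/92696633196779 - 8386263*I*√1484498/92696633196779 ≈ 0.87104 - 0.00011023*I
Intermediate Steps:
d = -I*√1484498/3 (d = -√(-1801052 + 316554)/3 = -I*√1484498/3 ≈ -406.13*I)
M(q) = -140*q
(M(-621 - C(30)) - 2886561)/(-3209303 + d) = (-140*(-621 - 1*30) - 2886561)/(-3209303 - I*√1484498/3) = (-140*(-621 - 30) - 2886561)/(-3209303 - I*√1484498/3) = (-140*(-651) - 2886561)/(-3209303 - I*√1484498/3) = (91140 - 2886561)/(-3209303 - I*√1484498/3) = -2795421/(-3209303 - I*√1484498/3)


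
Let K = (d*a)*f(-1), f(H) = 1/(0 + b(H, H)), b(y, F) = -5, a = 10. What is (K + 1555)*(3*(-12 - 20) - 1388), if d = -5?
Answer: -2322460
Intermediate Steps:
f(H) = -⅕ (f(H) = 1/(0 - 5) = 1/(-5) = -⅕)
K = 10 (K = -5*10*(-⅕) = -50*(-⅕) = 10)
(K + 1555)*(3*(-12 - 20) - 1388) = (10 + 1555)*(3*(-12 - 20) - 1388) = 1565*(3*(-32) - 1388) = 1565*(-96 - 1388) = 1565*(-1484) = -2322460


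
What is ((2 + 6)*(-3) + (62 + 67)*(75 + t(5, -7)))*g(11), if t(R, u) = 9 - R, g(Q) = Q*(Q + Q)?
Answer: 2460414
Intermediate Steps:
g(Q) = 2*Q² (g(Q) = Q*(2*Q) = 2*Q²)
((2 + 6)*(-3) + (62 + 67)*(75 + t(5, -7)))*g(11) = ((2 + 6)*(-3) + (62 + 67)*(75 + (9 - 1*5)))*(2*11²) = (8*(-3) + 129*(75 + (9 - 5)))*(2*121) = (-24 + 129*(75 + 4))*242 = (-24 + 129*79)*242 = (-24 + 10191)*242 = 10167*242 = 2460414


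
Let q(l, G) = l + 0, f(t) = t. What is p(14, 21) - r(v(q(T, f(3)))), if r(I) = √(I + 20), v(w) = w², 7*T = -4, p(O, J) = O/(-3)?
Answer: -14/3 - 2*√249/7 ≈ -9.1752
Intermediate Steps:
p(O, J) = -O/3 (p(O, J) = O*(-⅓) = -O/3)
T = -4/7 (T = (⅐)*(-4) = -4/7 ≈ -0.57143)
q(l, G) = l
r(I) = √(20 + I)
p(14, 21) - r(v(q(T, f(3)))) = -⅓*14 - √(20 + (-4/7)²) = -14/3 - √(20 + 16/49) = -14/3 - √(996/49) = -14/3 - 2*√249/7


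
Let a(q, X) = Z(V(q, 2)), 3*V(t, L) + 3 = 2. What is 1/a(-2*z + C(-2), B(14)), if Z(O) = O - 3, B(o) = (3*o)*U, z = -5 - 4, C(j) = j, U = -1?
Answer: -3/10 ≈ -0.30000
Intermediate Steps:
z = -9
V(t, L) = -⅓ (V(t, L) = -1 + (⅓)*2 = -1 + ⅔ = -⅓)
B(o) = -3*o (B(o) = (3*o)*(-1) = -3*o)
Z(O) = -3 + O
a(q, X) = -10/3 (a(q, X) = -3 - ⅓ = -10/3)
1/a(-2*z + C(-2), B(14)) = 1/(-10/3) = -3/10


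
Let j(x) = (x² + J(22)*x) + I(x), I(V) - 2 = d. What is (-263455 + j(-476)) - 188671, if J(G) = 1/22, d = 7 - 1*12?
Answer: -2481321/11 ≈ -2.2557e+5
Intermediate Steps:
d = -5 (d = 7 - 12 = -5)
J(G) = 1/22
I(V) = -3 (I(V) = 2 - 5 = -3)
j(x) = -3 + x² + x/22 (j(x) = (x² + x/22) - 3 = -3 + x² + x/22)
(-263455 + j(-476)) - 188671 = (-263455 + (-3 + (-476)² + (1/22)*(-476))) - 188671 = (-263455 + (-3 + 226576 - 238/11)) - 188671 = (-263455 + 2492065/11) - 188671 = -405940/11 - 188671 = -2481321/11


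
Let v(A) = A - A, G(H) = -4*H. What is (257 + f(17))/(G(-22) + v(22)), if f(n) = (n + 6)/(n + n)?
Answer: 8761/2992 ≈ 2.9281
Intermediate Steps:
v(A) = 0
f(n) = (6 + n)/(2*n) (f(n) = (6 + n)/((2*n)) = (6 + n)*(1/(2*n)) = (6 + n)/(2*n))
(257 + f(17))/(G(-22) + v(22)) = (257 + (½)*(6 + 17)/17)/(-4*(-22) + 0) = (257 + (½)*(1/17)*23)/(88 + 0) = (257 + 23/34)/88 = (8761/34)*(1/88) = 8761/2992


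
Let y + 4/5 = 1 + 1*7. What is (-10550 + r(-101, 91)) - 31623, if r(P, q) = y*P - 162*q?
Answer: -288211/5 ≈ -57642.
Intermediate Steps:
y = 36/5 (y = -4/5 + (1 + 1*7) = -4/5 + (1 + 7) = -4/5 + 8 = 36/5 ≈ 7.2000)
r(P, q) = -162*q + 36*P/5 (r(P, q) = 36*P/5 - 162*q = -162*q + 36*P/5)
(-10550 + r(-101, 91)) - 31623 = (-10550 + (-162*91 + (36/5)*(-101))) - 31623 = (-10550 + (-14742 - 3636/5)) - 31623 = (-10550 - 77346/5) - 31623 = -130096/5 - 31623 = -288211/5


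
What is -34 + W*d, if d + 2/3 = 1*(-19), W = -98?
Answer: 5680/3 ≈ 1893.3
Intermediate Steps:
d = -59/3 (d = -2/3 + 1*(-19) = -2/3 - 19 = -59/3 ≈ -19.667)
-34 + W*d = -34 - 98*(-59/3) = -34 + 5782/3 = 5680/3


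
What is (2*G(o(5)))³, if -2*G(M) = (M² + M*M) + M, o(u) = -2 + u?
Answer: -9261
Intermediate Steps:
G(M) = -M² - M/2 (G(M) = -((M² + M*M) + M)/2 = -((M² + M²) + M)/2 = -(2*M² + M)/2 = -(M + 2*M²)/2 = -M² - M/2)
(2*G(o(5)))³ = (2*(-(-2 + 5)*(½ + (-2 + 5))))³ = (2*(-1*3*(½ + 3)))³ = (2*(-1*3*7/2))³ = (2*(-21/2))³ = (-21)³ = -9261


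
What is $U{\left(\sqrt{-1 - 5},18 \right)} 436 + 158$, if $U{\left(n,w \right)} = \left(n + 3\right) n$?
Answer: $-2458 + 1308 i \sqrt{6} \approx -2458.0 + 3203.9 i$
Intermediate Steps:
$U{\left(n,w \right)} = n \left(3 + n\right)$ ($U{\left(n,w \right)} = \left(3 + n\right) n = n \left(3 + n\right)$)
$U{\left(\sqrt{-1 - 5},18 \right)} 436 + 158 = \sqrt{-1 - 5} \left(3 + \sqrt{-1 - 5}\right) 436 + 158 = \sqrt{-6} \left(3 + \sqrt{-6}\right) 436 + 158 = i \sqrt{6} \left(3 + i \sqrt{6}\right) 436 + 158 = 436 i \sqrt{6} \left(3 + i \sqrt{6}\right) + 158 = 158 + 436 i \sqrt{6} \left(3 + i \sqrt{6}\right)$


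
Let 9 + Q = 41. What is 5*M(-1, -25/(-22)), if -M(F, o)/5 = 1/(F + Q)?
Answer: -25/31 ≈ -0.80645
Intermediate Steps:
Q = 32 (Q = -9 + 41 = 32)
M(F, o) = -5/(32 + F) (M(F, o) = -5/(F + 32) = -5/(32 + F))
5*M(-1, -25/(-22)) = 5*(-5/(32 - 1)) = 5*(-5/31) = -25/31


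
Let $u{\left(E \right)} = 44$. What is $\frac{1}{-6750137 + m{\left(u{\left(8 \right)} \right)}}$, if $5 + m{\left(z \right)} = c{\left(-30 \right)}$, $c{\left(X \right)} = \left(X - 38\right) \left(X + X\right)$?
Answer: $- \frac{1}{6746062} \approx -1.4823 \cdot 10^{-7}$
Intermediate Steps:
$c{\left(X \right)} = 2 X \left(-38 + X\right)$ ($c{\left(X \right)} = \left(-38 + X\right) 2 X = 2 X \left(-38 + X\right)$)
$m{\left(z \right)} = 4075$ ($m{\left(z \right)} = -5 + 2 \left(-30\right) \left(-38 - 30\right) = -5 + 2 \left(-30\right) \left(-68\right) = -5 + 4080 = 4075$)
$\frac{1}{-6750137 + m{\left(u{\left(8 \right)} \right)}} = \frac{1}{-6750137 + 4075} = \frac{1}{-6746062} = - \frac{1}{6746062}$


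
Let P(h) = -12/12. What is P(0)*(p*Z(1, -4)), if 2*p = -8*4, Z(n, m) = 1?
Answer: 16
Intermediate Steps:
P(h) = -1 (P(h) = -12*1/12 = -1)
p = -16 (p = (-8*4)/2 = (½)*(-32) = -16)
P(0)*(p*Z(1, -4)) = -(-16) = -1*(-16) = 16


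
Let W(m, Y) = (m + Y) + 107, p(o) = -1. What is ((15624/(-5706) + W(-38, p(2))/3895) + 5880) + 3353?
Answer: 11396764291/1234715 ≈ 9230.3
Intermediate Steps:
W(m, Y) = 107 + Y + m (W(m, Y) = (Y + m) + 107 = 107 + Y + m)
((15624/(-5706) + W(-38, p(2))/3895) + 5880) + 3353 = ((15624/(-5706) + (107 - 1 - 38)/3895) + 5880) + 3353 = ((15624*(-1/5706) + 68*(1/3895)) + 5880) + 3353 = ((-868/317 + 68/3895) + 5880) + 3353 = (-3359304/1234715 + 5880) + 3353 = 7256764896/1234715 + 3353 = 11396764291/1234715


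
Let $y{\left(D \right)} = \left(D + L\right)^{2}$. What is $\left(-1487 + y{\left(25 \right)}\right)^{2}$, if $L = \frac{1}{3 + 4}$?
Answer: $\frac{1754520769}{2401} \approx 7.3075 \cdot 10^{5}$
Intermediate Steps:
$L = \frac{1}{7} \approx 0.14286$
$y{\left(D \right)} = \left(\frac{1}{7} + D\right)^{2}$ ($y{\left(D \right)} = \left(D + \frac{1}{7}\right)^{2} = \left(\frac{1}{7} + D\right)^{2}$)
$\left(-1487 + y{\left(25 \right)}\right)^{2} = \left(-1487 + \frac{\left(1 + 7 \cdot 25\right)^{2}}{49}\right)^{2} = \left(-1487 + \frac{\left(1 + 175\right)^{2}}{49}\right)^{2} = \left(-1487 + \frac{176^{2}}{49}\right)^{2} = \left(-1487 + \frac{1}{49} \cdot 30976\right)^{2} = \left(-1487 + \frac{30976}{49}\right)^{2} = \left(- \frac{41887}{49}\right)^{2} = \frac{1754520769}{2401}$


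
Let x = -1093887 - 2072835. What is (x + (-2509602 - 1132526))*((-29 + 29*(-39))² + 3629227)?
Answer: -33872850818950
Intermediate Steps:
x = -3166722
(x + (-2509602 - 1132526))*((-29 + 29*(-39))² + 3629227) = (-3166722 + (-2509602 - 1132526))*((-29 + 29*(-39))² + 3629227) = (-3166722 - 3642128)*((-29 - 1131)² + 3629227) = -6808850*((-1160)² + 3629227) = -6808850*(1345600 + 3629227) = -6808850*4974827 = -33872850818950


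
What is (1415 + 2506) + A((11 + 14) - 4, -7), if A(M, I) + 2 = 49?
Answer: 3968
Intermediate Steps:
A(M, I) = 47 (A(M, I) = -2 + 49 = 47)
(1415 + 2506) + A((11 + 14) - 4, -7) = (1415 + 2506) + 47 = 3921 + 47 = 3968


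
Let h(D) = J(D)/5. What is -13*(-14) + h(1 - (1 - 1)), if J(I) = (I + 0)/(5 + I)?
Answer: 5461/30 ≈ 182.03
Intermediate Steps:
J(I) = I/(5 + I)
h(D) = D/(5*(5 + D)) (h(D) = (D/(5 + D))/5 = (D/(5 + D))*(1/5) = D/(5*(5 + D)))
-13*(-14) + h(1 - (1 - 1)) = -13*(-14) + (1 - (1 - 1))/(5*(5 + (1 - (1 - 1)))) = 182 + (1 - 1*0)/(5*(5 + (1 - 1*0))) = 182 + (1 + 0)/(5*(5 + (1 + 0))) = 182 + (1/5)*1/(5 + 1) = 182 + (1/5)*1/6 = 182 + (1/5)*1*(1/6) = 182 + 1/30 = 5461/30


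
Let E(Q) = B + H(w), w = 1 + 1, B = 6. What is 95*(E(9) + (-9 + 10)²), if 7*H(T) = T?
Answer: 4845/7 ≈ 692.14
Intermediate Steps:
w = 2
H(T) = T/7
E(Q) = 44/7 (E(Q) = 6 + (⅐)*2 = 6 + 2/7 = 44/7)
95*(E(9) + (-9 + 10)²) = 95*(44/7 + (-9 + 10)²) = 95*(44/7 + 1²) = 95*(44/7 + 1) = 95*(51/7) = 4845/7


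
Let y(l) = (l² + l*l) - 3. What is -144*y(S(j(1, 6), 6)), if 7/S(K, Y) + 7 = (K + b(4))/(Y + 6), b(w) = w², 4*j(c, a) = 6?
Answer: -9936/361 ≈ -27.524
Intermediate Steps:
j(c, a) = 3/2 (j(c, a) = (¼)*6 = 3/2)
S(K, Y) = 7/(-7 + (16 + K)/(6 + Y)) (S(K, Y) = 7/(-7 + (K + 4²)/(Y + 6)) = 7/(-7 + (K + 16)/(6 + Y)) = 7/(-7 + (16 + K)/(6 + Y)))
y(l) = -3 + 2*l² (y(l) = (l² + l²) - 3 = 2*l² - 3 = -3 + 2*l²)
-144*y(S(j(1, 6), 6)) = -144*(-3 + 2*(7*(6 + 6)/(-26 + 3/2 - 7*6))²) = -144*(-3 + 2*(7*12/(-26 + 3/2 - 42))²) = -144*(-3 + 2*(7*12/(-133/2))²) = -144*(-3 + 2*(7*(-2/133)*12)²) = -144*(-3 + 2*(-24/19)²) = -144*(-3 + 2*(576/361)) = -144*(-3 + 1152/361) = -144*69/361 = -9936/361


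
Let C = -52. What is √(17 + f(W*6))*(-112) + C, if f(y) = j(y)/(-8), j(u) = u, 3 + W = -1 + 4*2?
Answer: -52 - 112*√14 ≈ -471.07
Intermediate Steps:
W = 4 (W = -3 + (-1 + 4*2) = -3 + (-1 + 8) = -3 + 7 = 4)
f(y) = -y/8 (f(y) = y/(-8) = y*(-⅛) = -y/8)
√(17 + f(W*6))*(-112) + C = √(17 - 6/2)*(-112) - 52 = √(17 - ⅛*24)*(-112) - 52 = √(17 - 3)*(-112) - 52 = √14*(-112) - 52 = -112*√14 - 52 = -52 - 112*√14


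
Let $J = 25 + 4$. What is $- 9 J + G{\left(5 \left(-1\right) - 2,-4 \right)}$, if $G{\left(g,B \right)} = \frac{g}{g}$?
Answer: $-260$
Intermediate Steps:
$G{\left(g,B \right)} = 1$
$J = 29$
$- 9 J + G{\left(5 \left(-1\right) - 2,-4 \right)} = \left(-9\right) 29 + 1 = -261 + 1 = -260$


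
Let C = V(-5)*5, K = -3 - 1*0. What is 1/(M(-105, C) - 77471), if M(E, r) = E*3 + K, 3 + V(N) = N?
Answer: -1/77789 ≈ -1.2855e-5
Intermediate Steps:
K = -3 (K = -3 + 0 = -3)
V(N) = -3 + N
C = -40 (C = (-3 - 5)*5 = -8*5 = -40)
M(E, r) = -3 + 3*E (M(E, r) = E*3 - 3 = 3*E - 3 = -3 + 3*E)
1/(M(-105, C) - 77471) = 1/((-3 + 3*(-105)) - 77471) = 1/((-3 - 315) - 77471) = 1/(-318 - 77471) = 1/(-77789) = -1/77789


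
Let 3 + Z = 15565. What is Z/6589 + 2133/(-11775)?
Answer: 56396071/25861825 ≈ 2.1807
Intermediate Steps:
Z = 15562 (Z = -3 + 15565 = 15562)
Z/6589 + 2133/(-11775) = 15562/6589 + 2133/(-11775) = 15562*(1/6589) + 2133*(-1/11775) = 15562/6589 - 711/3925 = 56396071/25861825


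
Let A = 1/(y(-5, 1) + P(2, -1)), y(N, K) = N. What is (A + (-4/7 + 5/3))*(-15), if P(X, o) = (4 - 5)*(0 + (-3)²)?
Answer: -215/14 ≈ -15.357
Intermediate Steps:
P(X, o) = -9 (P(X, o) = -(0 + 9) = -1*9 = -9)
A = -1/14 (A = 1/(-5 - 9) = 1/(-14) = -1/14 ≈ -0.071429)
(A + (-4/7 + 5/3))*(-15) = (-1/14 + (-4/7 + 5/3))*(-15) = (-1/14 + 23/21)*(-15) = (43/42)*(-15) = -215/14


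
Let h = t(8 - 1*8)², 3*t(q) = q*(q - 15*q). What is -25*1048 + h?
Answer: -26200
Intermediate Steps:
t(q) = -14*q²/3 (t(q) = (q*(q - 15*q))/3 = (q*(-14*q))/3 = (-14*q²)/3 = -14*q²/3)
h = 0 (h = (-14*(8 - 1*8)²/3)² = (-14*(8 - 8)²/3)² = (-14/3*0²)² = (-14/3*0)² = 0² = 0)
-25*1048 + h = -25*1048 + 0 = -26200 + 0 = -26200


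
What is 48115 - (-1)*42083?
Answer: 90198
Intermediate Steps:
48115 - (-1)*42083 = 48115 - 1*(-42083) = 48115 + 42083 = 90198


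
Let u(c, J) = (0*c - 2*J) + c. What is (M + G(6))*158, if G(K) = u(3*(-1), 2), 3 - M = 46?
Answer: -7900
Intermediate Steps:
M = -43 (M = 3 - 1*46 = 3 - 46 = -43)
u(c, J) = c - 2*J (u(c, J) = (0 - 2*J) + c = -2*J + c = c - 2*J)
G(K) = -7 (G(K) = 3*(-1) - 2*2 = -3 - 4 = -7)
(M + G(6))*158 = (-43 - 7)*158 = -50*158 = -7900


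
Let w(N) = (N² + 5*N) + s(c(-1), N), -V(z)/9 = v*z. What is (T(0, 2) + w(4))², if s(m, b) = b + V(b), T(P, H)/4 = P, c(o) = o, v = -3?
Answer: 21904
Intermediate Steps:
T(P, H) = 4*P
V(z) = 27*z (V(z) = -(-27)*z = 27*z)
s(m, b) = 28*b (s(m, b) = b + 27*b = 28*b)
w(N) = N² + 33*N (w(N) = (N² + 5*N) + 28*N = N² + 33*N)
(T(0, 2) + w(4))² = (4*0 + 4*(33 + 4))² = (0 + 4*37)² = (0 + 148)² = 148² = 21904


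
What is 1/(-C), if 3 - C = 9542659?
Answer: 1/9542656 ≈ 1.0479e-7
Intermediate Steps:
C = -9542656 (C = 3 - 1*9542659 = 3 - 9542659 = -9542656)
1/(-C) = 1/(-1*(-9542656)) = 1/9542656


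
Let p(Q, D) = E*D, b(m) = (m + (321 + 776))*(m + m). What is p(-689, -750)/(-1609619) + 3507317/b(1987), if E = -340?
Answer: 2520211002223/19727194294104 ≈ 0.12775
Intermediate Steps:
b(m) = 2*m*(1097 + m) (b(m) = (m + 1097)*(2*m) = (1097 + m)*(2*m) = 2*m*(1097 + m))
p(Q, D) = -340*D
p(-689, -750)/(-1609619) + 3507317/b(1987) = -340*(-750)/(-1609619) + 3507317/((2*1987*(1097 + 1987))) = 255000*(-1/1609619) + 3507317/((2*1987*3084)) = -255000/1609619 + 3507317/12255816 = 2520211002223/19727194294104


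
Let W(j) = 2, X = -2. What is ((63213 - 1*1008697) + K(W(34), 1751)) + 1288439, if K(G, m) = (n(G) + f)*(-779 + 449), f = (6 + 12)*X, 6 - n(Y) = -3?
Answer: 351865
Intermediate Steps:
n(Y) = 9 (n(Y) = 6 - 1*(-3) = 6 + 3 = 9)
f = -36 (f = (6 + 12)*(-2) = 18*(-2) = -36)
K(G, m) = 8910 (K(G, m) = (9 - 36)*(-779 + 449) = -27*(-330) = 8910)
((63213 - 1*1008697) + K(W(34), 1751)) + 1288439 = ((63213 - 1*1008697) + 8910) + 1288439 = ((63213 - 1008697) + 8910) + 1288439 = (-945484 + 8910) + 1288439 = -936574 + 1288439 = 351865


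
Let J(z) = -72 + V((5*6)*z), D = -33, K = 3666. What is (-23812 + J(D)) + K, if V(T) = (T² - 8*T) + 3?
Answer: 967805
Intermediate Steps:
V(T) = 3 + T² - 8*T
J(z) = -69 - 240*z + 900*z² (J(z) = -72 + (3 + ((5*6)*z)² - 8*5*6*z) = -72 + (3 + (30*z)² - 240*z) = -72 + (3 + 900*z² - 240*z) = -72 + (3 - 240*z + 900*z²) = -69 - 240*z + 900*z²)
(-23812 + J(D)) + K = (-23812 + (-69 - 240*(-33) + 900*(-33)²)) + 3666 = (-23812 + (-69 + 7920 + 900*1089)) + 3666 = (-23812 + (-69 + 7920 + 980100)) + 3666 = (-23812 + 987951) + 3666 = 964139 + 3666 = 967805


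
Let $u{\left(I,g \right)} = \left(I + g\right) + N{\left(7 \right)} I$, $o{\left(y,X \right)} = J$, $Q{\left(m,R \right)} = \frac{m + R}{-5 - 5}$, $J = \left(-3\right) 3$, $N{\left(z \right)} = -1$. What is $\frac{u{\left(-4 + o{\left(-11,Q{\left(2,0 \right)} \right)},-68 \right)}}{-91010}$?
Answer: $\frac{34}{45505} \approx 0.00074717$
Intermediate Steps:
$J = -9$
$Q{\left(m,R \right)} = - \frac{R}{10} - \frac{m}{10}$ ($Q{\left(m,R \right)} = \frac{R + m}{-10} = \left(R + m\right) \left(- \frac{1}{10}\right) = - \frac{R}{10} - \frac{m}{10}$)
$o{\left(y,X \right)} = -9$
$u{\left(I,g \right)} = g$ ($u{\left(I,g \right)} = \left(I + g\right) - I = g$)
$\frac{u{\left(-4 + o{\left(-11,Q{\left(2,0 \right)} \right)},-68 \right)}}{-91010} = - \frac{68}{-91010} = \left(-68\right) \left(- \frac{1}{91010}\right) = \frac{34}{45505}$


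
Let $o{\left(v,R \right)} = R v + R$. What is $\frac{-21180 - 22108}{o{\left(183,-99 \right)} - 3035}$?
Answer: $\frac{43288}{21251} \approx 2.037$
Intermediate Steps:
$o{\left(v,R \right)} = R + R v$
$\frac{-21180 - 22108}{o{\left(183,-99 \right)} - 3035} = \frac{-21180 - 22108}{- 99 \left(1 + 183\right) - 3035} = - \frac{43288}{\left(-99\right) 184 - 3035} = - \frac{43288}{-18216 - 3035} = - \frac{43288}{-21251} = \left(-43288\right) \left(- \frac{1}{21251}\right) = \frac{43288}{21251}$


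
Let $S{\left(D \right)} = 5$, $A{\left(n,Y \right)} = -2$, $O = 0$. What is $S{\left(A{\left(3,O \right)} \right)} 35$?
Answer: $175$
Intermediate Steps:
$S{\left(A{\left(3,O \right)} \right)} 35 = 5 \cdot 35 = 175$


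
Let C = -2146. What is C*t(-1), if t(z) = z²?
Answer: -2146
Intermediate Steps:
C*t(-1) = -2146*(-1)² = -2146*1 = -2146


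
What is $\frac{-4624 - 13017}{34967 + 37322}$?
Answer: $- \frac{767}{3143} \approx -0.24403$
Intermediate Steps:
$\frac{-4624 - 13017}{34967 + 37322} = - \frac{17641}{72289} = \left(-17641\right) \frac{1}{72289} = - \frac{767}{3143}$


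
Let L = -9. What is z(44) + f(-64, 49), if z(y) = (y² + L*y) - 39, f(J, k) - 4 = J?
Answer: 1441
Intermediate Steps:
f(J, k) = 4 + J
z(y) = -39 + y² - 9*y (z(y) = (y² - 9*y) - 39 = -39 + y² - 9*y)
z(44) + f(-64, 49) = (-39 + 44² - 9*44) + (4 - 64) = (-39 + 1936 - 396) - 60 = 1501 - 60 = 1441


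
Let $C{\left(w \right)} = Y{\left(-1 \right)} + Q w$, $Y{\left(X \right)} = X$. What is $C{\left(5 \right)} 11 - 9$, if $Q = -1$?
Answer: $-75$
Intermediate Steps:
$C{\left(w \right)} = -1 - w$
$C{\left(5 \right)} 11 - 9 = \left(-1 - 5\right) 11 - 9 = \left(-6\right) 11 - 9 = -66 - 9 = -75$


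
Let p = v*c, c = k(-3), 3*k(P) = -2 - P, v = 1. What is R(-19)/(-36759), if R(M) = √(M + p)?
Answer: -2*I*√42/110277 ≈ -0.00011754*I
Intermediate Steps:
k(P) = -⅔ - P/3 (k(P) = (-2 - P)/3 = -⅔ - P/3)
c = ⅓ (c = -⅔ - ⅓*(-3) = -⅔ + 1 = ⅓ ≈ 0.33333)
p = ⅓ (p = 1*(⅓) = ⅓ ≈ 0.33333)
R(M) = √(⅓ + M) (R(M) = √(M + ⅓) = √(⅓ + M))
R(-19)/(-36759) = (√(3 + 9*(-19))/3)/(-36759) = (√(3 - 171)/3)*(-1/36759) = (√(-168)/3)*(-1/36759) = ((2*I*√42)/3)*(-1/36759) = (2*I*√42/3)*(-1/36759) = -2*I*√42/110277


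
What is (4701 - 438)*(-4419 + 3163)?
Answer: -5354328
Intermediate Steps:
(4701 - 438)*(-4419 + 3163) = 4263*(-1256) = -5354328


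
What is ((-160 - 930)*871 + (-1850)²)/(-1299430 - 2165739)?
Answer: -2473110/3465169 ≈ -0.71371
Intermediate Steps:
((-160 - 930)*871 + (-1850)²)/(-1299430 - 2165739) = (-1090*871 + 3422500)/(-3465169) = (-949390 + 3422500)*(-1/3465169) = 2473110*(-1/3465169) = -2473110/3465169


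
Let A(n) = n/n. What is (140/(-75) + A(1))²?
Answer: 169/225 ≈ 0.75111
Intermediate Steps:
A(n) = 1
(140/(-75) + A(1))² = (140/(-75) + 1)² = (140*(-1/75) + 1)² = (-28/15 + 1)² = (-13/15)² = 169/225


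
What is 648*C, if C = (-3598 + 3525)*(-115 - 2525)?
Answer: 124882560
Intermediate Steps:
C = 192720 (C = -73*(-2640) = 192720)
648*C = 648*192720 = 124882560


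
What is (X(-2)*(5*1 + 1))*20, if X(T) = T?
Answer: -240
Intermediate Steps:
(X(-2)*(5*1 + 1))*20 = -2*(5*1 + 1)*20 = -2*(5 + 1)*20 = -2*6*20 = -12*20 = -240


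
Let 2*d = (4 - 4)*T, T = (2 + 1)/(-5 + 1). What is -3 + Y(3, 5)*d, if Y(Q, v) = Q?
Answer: -3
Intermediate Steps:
T = -¾ (T = 3/(-4) = 3*(-¼) = -¾ ≈ -0.75000)
d = 0 (d = ((4 - 4)*(-¾))/2 = (0*(-¾))/2 = (½)*0 = 0)
-3 + Y(3, 5)*d = -3 + 3*0 = -3 + 0 = -3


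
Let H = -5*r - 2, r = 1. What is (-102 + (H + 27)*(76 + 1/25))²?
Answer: 50324836/25 ≈ 2.0130e+6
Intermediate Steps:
H = -7 (H = -5*1 - 2 = -5 - 2 = -7)
(-102 + (H + 27)*(76 + 1/25))² = (-102 + (-7 + 27)*(76 + 1/25))² = (-102 + 20*(76 + 1/25))² = (-102 + 20*(1901/25))² = (-102 + 7604/5)² = (7094/5)² = 50324836/25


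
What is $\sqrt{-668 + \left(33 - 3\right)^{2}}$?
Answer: $2 \sqrt{58} \approx 15.232$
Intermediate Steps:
$\sqrt{-668 + \left(33 - 3\right)^{2}} = \sqrt{-668 + 30^{2}} = \sqrt{-668 + 900} = \sqrt{232} = 2 \sqrt{58}$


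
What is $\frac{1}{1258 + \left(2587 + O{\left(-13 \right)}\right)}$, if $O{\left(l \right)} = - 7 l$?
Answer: $\frac{1}{3936} \approx 0.00025406$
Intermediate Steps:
$\frac{1}{1258 + \left(2587 + O{\left(-13 \right)}\right)} = \frac{1}{1258 + \left(2587 - -91\right)} = \frac{1}{1258 + \left(2587 + 91\right)} = \frac{1}{1258 + 2678} = \frac{1}{3936}$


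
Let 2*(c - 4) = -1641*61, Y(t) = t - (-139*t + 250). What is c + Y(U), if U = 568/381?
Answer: -38166893/762 ≈ -50088.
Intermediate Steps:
U = 568/381 (U = 568*(1/381) = 568/381 ≈ 1.4908)
Y(t) = -250 + 140*t (Y(t) = t - (250 - 139*t) = t + (-250 + 139*t) = -250 + 140*t)
c = -100093/2 (c = 4 + (-1641*61)/2 = 4 + (1/2)*(-100101) = 4 - 100101/2 = -100093/2 ≈ -50047.)
c + Y(U) = -100093/2 + (-250 + 140*(568/381)) = -100093/2 + (-250 + 79520/381) = -100093/2 - 15730/381 = -38166893/762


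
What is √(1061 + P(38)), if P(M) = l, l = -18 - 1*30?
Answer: √1013 ≈ 31.828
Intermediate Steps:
l = -48 (l = -18 - 30 = -48)
P(M) = -48
√(1061 + P(38)) = √(1061 - 48) = √1013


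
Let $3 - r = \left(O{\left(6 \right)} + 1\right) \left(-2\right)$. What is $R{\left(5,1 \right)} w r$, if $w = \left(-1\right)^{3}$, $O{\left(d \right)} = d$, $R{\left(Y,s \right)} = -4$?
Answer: $68$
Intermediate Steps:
$w = -1$
$r = 17$ ($r = 3 - \left(6 + 1\right) \left(-2\right) = 3 - 7 \left(-2\right) = 3 - -14 = 3 + 14 = 17$)
$R{\left(5,1 \right)} w r = \left(-4\right) \left(-1\right) 17 = 4 \cdot 17 = 68$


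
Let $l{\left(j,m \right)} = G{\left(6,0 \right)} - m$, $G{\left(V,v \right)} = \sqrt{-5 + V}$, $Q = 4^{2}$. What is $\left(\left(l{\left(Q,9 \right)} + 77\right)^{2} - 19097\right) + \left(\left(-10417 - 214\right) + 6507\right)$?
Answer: $-18460$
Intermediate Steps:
$Q = 16$
$l{\left(j,m \right)} = 1 - m$ ($l{\left(j,m \right)} = \sqrt{-5 + 6} - m = \sqrt{1} - m = 1 - m$)
$\left(\left(l{\left(Q,9 \right)} + 77\right)^{2} - 19097\right) + \left(\left(-10417 - 214\right) + 6507\right) = \left(\left(\left(1 - 9\right) + 77\right)^{2} - 19097\right) + \left(\left(-10417 - 214\right) + 6507\right) = \left(\left(\left(1 - 9\right) + 77\right)^{2} - 19097\right) + \left(-10631 + 6507\right) = \left(\left(-8 + 77\right)^{2} - 19097\right) - 4124 = \left(69^{2} - 19097\right) - 4124 = \left(4761 - 19097\right) - 4124 = -14336 - 4124 = -18460$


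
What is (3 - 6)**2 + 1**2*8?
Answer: 17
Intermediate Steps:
(3 - 6)**2 + 1**2*8 = (-3)**2 + 1*8 = 9 + 8 = 17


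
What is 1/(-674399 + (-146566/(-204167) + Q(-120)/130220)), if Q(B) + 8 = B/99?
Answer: -219339670605/147922297073805797 ≈ -1.4828e-6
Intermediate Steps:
Q(B) = -8 + B/99
1/(-674399 + (-146566/(-204167) + Q(-120)/130220)) = 1/(-674399 + (-146566/(-204167) + (-8 + (1/99)*(-120))/130220)) = 1/(-674399 + (-146566*(-1/204167) + (-8 - 40/33)*(1/130220))) = 1/(-674399 + (146566/204167 - 304/33*1/130220)) = 1/(-674399 + (146566/204167 - 76/1074315)) = 1/(-674399 + 157442535598/219339670605) = 1/(-147922297073805797/219339670605) = -219339670605/147922297073805797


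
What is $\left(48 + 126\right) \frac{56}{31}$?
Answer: $\frac{9744}{31} \approx 314.32$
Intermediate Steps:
$\left(48 + 126\right) \frac{56}{31} = 174 \cdot 56 \cdot \frac{1}{31} = 174 \cdot \frac{56}{31} = \frac{9744}{31}$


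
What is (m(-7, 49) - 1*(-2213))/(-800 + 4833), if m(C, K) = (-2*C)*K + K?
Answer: 2948/4033 ≈ 0.73097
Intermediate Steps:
m(C, K) = K - 2*C*K (m(C, K) = -2*C*K + K = K - 2*C*K)
(m(-7, 49) - 1*(-2213))/(-800 + 4833) = (49*(1 - 2*(-7)) - 1*(-2213))/(-800 + 4833) = (49*(1 + 14) + 2213)/4033 = (49*15 + 2213)*(1/4033) = (735 + 2213)*(1/4033) = 2948*(1/4033) = 2948/4033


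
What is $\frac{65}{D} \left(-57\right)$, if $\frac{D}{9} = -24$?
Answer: $\frac{1235}{72} \approx 17.153$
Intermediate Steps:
$D = -216$ ($D = 9 \left(-24\right) = -216$)
$\frac{65}{D} \left(-57\right) = \frac{65}{-216} \left(-57\right) = 65 \left(- \frac{1}{216}\right) \left(-57\right) = \left(- \frac{65}{216}\right) \left(-57\right) = \frac{1235}{72}$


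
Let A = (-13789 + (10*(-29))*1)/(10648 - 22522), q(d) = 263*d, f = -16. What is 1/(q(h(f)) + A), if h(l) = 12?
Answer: 3958/12496141 ≈ 0.00031674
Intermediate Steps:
A = 4693/3958 (A = (-13789 - 290*1)/(-11874) = (-13789 - 290)*(-1/11874) = -14079*(-1/11874) = 4693/3958 ≈ 1.1857)
1/(q(h(f)) + A) = 1/(263*12 + 4693/3958) = 1/(3156 + 4693/3958) = 1/(12496141/3958) = 3958/12496141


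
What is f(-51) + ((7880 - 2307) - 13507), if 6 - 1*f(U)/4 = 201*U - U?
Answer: 32890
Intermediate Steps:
f(U) = 24 - 800*U (f(U) = 24 - 4*(201*U - U) = 24 - 800*U)
f(-51) + ((7880 - 2307) - 13507) = (24 - 800*(-51)) + ((7880 - 2307) - 13507) = (24 + 40800) + (5573 - 13507) = 40824 - 7934 = 32890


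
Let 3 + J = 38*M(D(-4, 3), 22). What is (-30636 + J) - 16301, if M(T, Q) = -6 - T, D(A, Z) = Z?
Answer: -47282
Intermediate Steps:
J = -345 (J = -3 + 38*(-6 - 1*3) = -3 + 38*(-6 - 3) = -3 + 38*(-9) = -3 - 342 = -345)
(-30636 + J) - 16301 = (-30636 - 345) - 16301 = -30981 - 16301 = -47282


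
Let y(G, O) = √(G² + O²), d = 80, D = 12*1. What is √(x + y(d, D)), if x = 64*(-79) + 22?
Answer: √(-5034 + 4*√409) ≈ 70.378*I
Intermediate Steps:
x = -5034 (x = -5056 + 22 = -5034)
D = 12
√(x + y(d, D)) = √(-5034 + √(80² + 12²)) = √(-5034 + √(6400 + 144)) = √(-5034 + √6544) = √(-5034 + 4*√409)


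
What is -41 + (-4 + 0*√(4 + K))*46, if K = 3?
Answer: -225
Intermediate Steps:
-41 + (-4 + 0*√(4 + K))*46 = -41 + (-4 + 0*√(4 + 3))*46 = -41 + (-4 + 0*√7)*46 = -41 + (-4 + 0)*46 = -41 - 4*46 = -41 - 184 = -225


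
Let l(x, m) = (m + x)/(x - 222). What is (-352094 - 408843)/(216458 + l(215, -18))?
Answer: -5326559/1515009 ≈ -3.5159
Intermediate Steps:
l(x, m) = (m + x)/(-222 + x)
(-352094 - 408843)/(216458 + l(215, -18)) = (-352094 - 408843)/(216458 + (-18 + 215)/(-222 + 215)) = -760937/(216458 + 197/(-7)) = -760937/(216458 - 1/7*197) = -760937/(216458 - 197/7) = -760937/1515009/7 = -760937*7/1515009 = -5326559/1515009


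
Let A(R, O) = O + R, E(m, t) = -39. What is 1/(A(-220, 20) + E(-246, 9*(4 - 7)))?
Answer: -1/239 ≈ -0.0041841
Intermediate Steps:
1/(A(-220, 20) + E(-246, 9*(4 - 7))) = 1/((20 - 220) - 39) = 1/(-200 - 39) = 1/(-239) = -1/239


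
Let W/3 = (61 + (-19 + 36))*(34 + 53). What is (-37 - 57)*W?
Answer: -1913652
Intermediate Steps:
W = 20358 (W = 3*((61 + (-19 + 36))*(34 + 53)) = 3*((61 + 17)*87) = 3*(78*87) = 3*6786 = 20358)
(-37 - 57)*W = (-37 - 57)*20358 = -94*20358 = -1913652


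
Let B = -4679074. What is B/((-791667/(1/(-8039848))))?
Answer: -2339537/3182441173308 ≈ -7.3514e-7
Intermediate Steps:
B/((-791667/(1/(-8039848)))) = -4679074/((-791667/(1/(-8039848)))) = -4679074/((-791667/(-1/8039848))) = -4679074/((-791667*(-8039848))) = -4679074/6364882346616 = -4679074*1/6364882346616 = -2339537/3182441173308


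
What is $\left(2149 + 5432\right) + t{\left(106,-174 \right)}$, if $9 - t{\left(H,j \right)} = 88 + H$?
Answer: $7396$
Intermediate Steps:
$t{\left(H,j \right)} = -79 - H$ ($t{\left(H,j \right)} = 9 - \left(88 + H\right) = -79 - H$)
$\left(2149 + 5432\right) + t{\left(106,-174 \right)} = \left(2149 + 5432\right) - 185 = 7581 - 185 = 7396$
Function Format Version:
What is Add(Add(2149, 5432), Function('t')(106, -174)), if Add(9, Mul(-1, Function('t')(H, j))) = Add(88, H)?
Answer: 7396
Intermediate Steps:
Function('t')(H, j) = Add(-79, Mul(-1, H)) (Function('t')(H, j) = Add(9, Mul(-1, Add(88, H))) = Add(9, Add(-88, Mul(-1, H))) = Add(-79, Mul(-1, H)))
Add(Add(2149, 5432), Function('t')(106, -174)) = Add(Add(2149, 5432), Add(-79, Mul(-1, 106))) = Add(7581, Add(-79, -106)) = Add(7581, -185) = 7396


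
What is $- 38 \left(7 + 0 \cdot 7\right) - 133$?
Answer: $-399$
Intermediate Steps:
$- 38 \left(7 + 0 \cdot 7\right) - 133 = - 38 \left(7 + 0\right) - 133 = \left(-38\right) 7 - 133 = -266 - 133 = -399$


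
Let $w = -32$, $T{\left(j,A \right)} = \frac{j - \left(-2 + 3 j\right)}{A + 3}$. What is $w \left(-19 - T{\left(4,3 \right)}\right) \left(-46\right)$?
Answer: $-26496$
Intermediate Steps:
$T{\left(j,A \right)} = \frac{2 - 2 j}{3 + A}$
$w \left(-19 - T{\left(4,3 \right)}\right) \left(-46\right) = - 32 \left(-19 - \frac{2 \left(1 - 4\right)}{3 + 3}\right) \left(-46\right) = - 32 \left(-19 - \frac{2 \left(1 - 4\right)}{6}\right) \left(-46\right) = - 32 \left(-19 - 2 \cdot \frac{1}{6} \left(-3\right)\right) \left(-46\right) = - 32 \left(-19 - -1\right) \left(-46\right) = - 32 \left(-19 + 1\right) \left(-46\right) = \left(-32\right) \left(-18\right) \left(-46\right) = 576 \left(-46\right) = -26496$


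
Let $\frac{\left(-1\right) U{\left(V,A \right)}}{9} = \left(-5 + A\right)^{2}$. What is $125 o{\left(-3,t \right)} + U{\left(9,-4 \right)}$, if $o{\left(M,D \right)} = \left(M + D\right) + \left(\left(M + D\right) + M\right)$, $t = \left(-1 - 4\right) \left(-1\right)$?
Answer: $-604$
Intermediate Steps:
$U{\left(V,A \right)} = - 9 \left(-5 + A\right)^{2}$
$t = 5$ ($t = \left(-5\right) \left(-1\right) = 5$)
$o{\left(M,D \right)} = 2 D + 3 M$ ($o{\left(M,D \right)} = \left(D + M\right) + \left(\left(D + M\right) + M\right) = \left(D + M\right) + \left(D + 2 M\right) = 2 D + 3 M$)
$125 o{\left(-3,t \right)} + U{\left(9,-4 \right)} = 125 \left(2 \cdot 5 + 3 \left(-3\right)\right) - 9 \left(-5 - 4\right)^{2} = 125 \left(10 - 9\right) - 9 \left(-9\right)^{2} = 125 \cdot 1 - 729 = 125 - 729 = -604$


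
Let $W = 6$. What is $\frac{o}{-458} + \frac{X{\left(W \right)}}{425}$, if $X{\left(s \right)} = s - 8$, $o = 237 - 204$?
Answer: $- \frac{14941}{194650} \approx -0.076758$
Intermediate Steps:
$o = 33$
$X{\left(s \right)} = -8 + s$
$\frac{o}{-458} + \frac{X{\left(W \right)}}{425} = \frac{33}{-458} + \frac{-8 + 6}{425} = 33 \left(- \frac{1}{458}\right) - \frac{2}{425} = - \frac{33}{458} - \frac{2}{425} = - \frac{14941}{194650}$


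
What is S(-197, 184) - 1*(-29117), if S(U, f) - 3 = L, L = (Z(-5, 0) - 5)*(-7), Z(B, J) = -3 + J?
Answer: 29176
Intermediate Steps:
L = 56 (L = ((-3 + 0) - 5)*(-7) = (-3 - 5)*(-7) = -8*(-7) = 56)
S(U, f) = 59 (S(U, f) = 3 + 56 = 59)
S(-197, 184) - 1*(-29117) = 59 - 1*(-29117) = 59 + 29117 = 29176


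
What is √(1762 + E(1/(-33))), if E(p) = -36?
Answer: √1726 ≈ 41.545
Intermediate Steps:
√(1762 + E(1/(-33))) = √(1762 - 36) = √1726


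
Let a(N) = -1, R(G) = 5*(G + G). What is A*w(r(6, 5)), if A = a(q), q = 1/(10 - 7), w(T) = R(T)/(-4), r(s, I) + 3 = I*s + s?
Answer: 165/2 ≈ 82.500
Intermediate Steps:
r(s, I) = -3 + s + I*s (r(s, I) = -3 + (I*s + s) = -3 + (s + I*s) = -3 + s + I*s)
R(G) = 10*G (R(G) = 5*(2*G) = 10*G)
w(T) = -5*T/2 (w(T) = (10*T)/(-4) = (10*T)*(-¼) = -5*T/2)
q = ⅓ (q = 1/3 = ⅓ ≈ 0.33333)
A = -1
A*w(r(6, 5)) = -(-5)*(-3 + 6 + 5*6)/2 = -(-5)*(-3 + 6 + 30)/2 = -(-5)*33/2 = -1*(-165/2) = 165/2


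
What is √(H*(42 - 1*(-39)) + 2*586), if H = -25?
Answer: I*√853 ≈ 29.206*I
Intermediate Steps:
√(H*(42 - 1*(-39)) + 2*586) = √(-25*(42 - 1*(-39)) + 2*586) = √(-25*(42 + 39) + 1172) = √(-25*81 + 1172) = √(-2025 + 1172) = √(-853) = I*√853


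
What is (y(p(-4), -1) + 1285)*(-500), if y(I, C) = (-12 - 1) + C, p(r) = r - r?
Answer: -635500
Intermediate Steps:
p(r) = 0
y(I, C) = -13 + C
(y(p(-4), -1) + 1285)*(-500) = ((-13 - 1) + 1285)*(-500) = (-14 + 1285)*(-500) = 1271*(-500) = -635500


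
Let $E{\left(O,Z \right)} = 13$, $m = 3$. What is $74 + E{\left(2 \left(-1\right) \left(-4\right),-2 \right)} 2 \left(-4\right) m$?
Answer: $-238$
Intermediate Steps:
$74 + E{\left(2 \left(-1\right) \left(-4\right),-2 \right)} 2 \left(-4\right) m = 74 + 13 \cdot 2 \left(-4\right) 3 = 74 + 13 \left(\left(-8\right) 3\right) = 74 + 13 \left(-24\right) = 74 - 312 = -238$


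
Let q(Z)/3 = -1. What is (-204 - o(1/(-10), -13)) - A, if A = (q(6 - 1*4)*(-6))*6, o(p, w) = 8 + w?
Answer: -307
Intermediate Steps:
q(Z) = -3 (q(Z) = 3*(-1) = -3)
A = 108 (A = -3*(-6)*6 = 18*6 = 108)
(-204 - o(1/(-10), -13)) - A = (-204 - (8 - 13)) - 1*108 = (-204 - 1*(-5)) - 108 = (-204 + 5) - 108 = -199 - 108 = -307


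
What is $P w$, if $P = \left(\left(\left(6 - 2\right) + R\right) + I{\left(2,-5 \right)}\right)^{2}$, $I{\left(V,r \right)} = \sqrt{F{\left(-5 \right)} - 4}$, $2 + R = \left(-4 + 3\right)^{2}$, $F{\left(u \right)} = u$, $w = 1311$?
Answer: $23598 i \approx 23598.0 i$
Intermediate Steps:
$R = -1$ ($R = -2 + \left(-4 + 3\right)^{2} = -2 + \left(-1\right)^{2} = -2 + 1 = -1$)
$I{\left(V,r \right)} = 3 i$ ($I{\left(V,r \right)} = \sqrt{-5 - 4} = \sqrt{-9} = 3 i$)
$P = \left(3 + 3 i\right)^{2}$ ($P = \left(\left(\left(6 - 2\right) - 1\right) + 3 i\right)^{2} = \left(\left(4 - 1\right) + 3 i\right)^{2} = \left(3 + 3 i\right)^{2} \approx 18.0 i$)
$P w = 18 i 1311 = 23598 i$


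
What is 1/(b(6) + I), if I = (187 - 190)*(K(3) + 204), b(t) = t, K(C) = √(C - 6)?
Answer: I/(3*(√3 - 202*I)) ≈ -0.00165 + 1.4148e-5*I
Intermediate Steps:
K(C) = √(-6 + C)
I = -612 - 3*I*√3 (I = (187 - 190)*(√(-6 + 3) + 204) = -3*(√(-3) + 204) = -3*(I*√3 + 204) = -3*(204 + I*√3) = -612 - 3*I*√3 ≈ -612.0 - 5.1962*I)
1/(b(6) + I) = 1/(6 + (-612 - 3*I*√3)) = 1/(-606 - 3*I*√3)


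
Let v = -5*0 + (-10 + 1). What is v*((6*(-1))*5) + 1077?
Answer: 1347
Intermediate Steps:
v = -9 (v = 0 - 9 = -9)
v*((6*(-1))*5) + 1077 = -9*6*(-1)*5 + 1077 = -(-54)*5 + 1077 = -9*(-30) + 1077 = 270 + 1077 = 1347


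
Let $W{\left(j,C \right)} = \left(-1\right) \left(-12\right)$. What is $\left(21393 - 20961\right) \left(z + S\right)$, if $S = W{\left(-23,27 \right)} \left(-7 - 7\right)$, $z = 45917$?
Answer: $19763568$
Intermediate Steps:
$W{\left(j,C \right)} = 12$
$S = -168$ ($S = 12 \left(-7 - 7\right) = 12 \left(-14\right) = -168$)
$\left(21393 - 20961\right) \left(z + S\right) = \left(21393 - 20961\right) \left(45917 - 168\right) = 432 \cdot 45749 = 19763568$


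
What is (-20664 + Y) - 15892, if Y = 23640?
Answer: -12916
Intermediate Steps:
(-20664 + Y) - 15892 = (-20664 + 23640) - 15892 = 2976 - 15892 = -12916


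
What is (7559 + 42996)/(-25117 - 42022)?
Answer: -50555/67139 ≈ -0.75299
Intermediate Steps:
(7559 + 42996)/(-25117 - 42022) = 50555/(-67139) = 50555*(-1/67139) = -50555/67139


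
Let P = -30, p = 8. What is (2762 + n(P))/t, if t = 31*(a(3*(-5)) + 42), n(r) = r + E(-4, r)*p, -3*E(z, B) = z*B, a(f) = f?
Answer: 268/93 ≈ 2.8817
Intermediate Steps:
E(z, B) = -B*z/3 (E(z, B) = -z*B/3 = -B*z/3)
n(r) = 35*r/3 (n(r) = r - 1/3*r*(-4)*8 = r + (4*r/3)*8 = r + 32*r/3 = 35*r/3)
t = 837 (t = 31*(3*(-5) + 42) = 31*(-15 + 42) = 31*27 = 837)
(2762 + n(P))/t = (2762 + (35/3)*(-30))/837 = (2762 - 350)*(1/837) = 2412*(1/837) = 268/93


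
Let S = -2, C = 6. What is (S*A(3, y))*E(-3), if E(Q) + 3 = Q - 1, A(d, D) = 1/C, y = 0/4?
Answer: 7/3 ≈ 2.3333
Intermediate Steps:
y = 0 (y = 0*(¼) = 0)
A(d, D) = ⅙ (A(d, D) = 1/6 = ⅙)
E(Q) = -4 + Q (E(Q) = -3 + (Q - 1) = -3 + (-1 + Q) = -4 + Q)
(S*A(3, y))*E(-3) = (-2*⅙)*(-4 - 3) = -⅓*(-7) = 7/3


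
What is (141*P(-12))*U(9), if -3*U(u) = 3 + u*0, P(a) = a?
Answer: 1692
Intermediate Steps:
U(u) = -1 (U(u) = -(3 + u*0)/3 = -(3 + 0)/3 = -1/3*3 = -1)
(141*P(-12))*U(9) = (141*(-12))*(-1) = -1692*(-1) = 1692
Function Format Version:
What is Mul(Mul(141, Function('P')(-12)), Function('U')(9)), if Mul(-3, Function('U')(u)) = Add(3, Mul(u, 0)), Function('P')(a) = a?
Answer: 1692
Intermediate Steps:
Function('U')(u) = -1 (Function('U')(u) = Mul(Rational(-1, 3), Add(3, Mul(u, 0))) = Mul(Rational(-1, 3), Add(3, 0)) = Mul(Rational(-1, 3), 3) = -1)
Mul(Mul(141, Function('P')(-12)), Function('U')(9)) = Mul(Mul(141, -12), -1) = Mul(-1692, -1) = 1692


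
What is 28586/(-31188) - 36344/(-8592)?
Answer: 4624405/1395663 ≈ 3.3134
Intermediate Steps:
28586/(-31188) - 36344/(-8592) = 28586*(-1/31188) - 36344*(-1/8592) = -14293/15594 + 4543/1074 = 4624405/1395663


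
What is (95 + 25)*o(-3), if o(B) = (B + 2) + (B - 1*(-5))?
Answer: 120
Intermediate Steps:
o(B) = 7 + 2*B (o(B) = (2 + B) + (B + 5) = (2 + B) + (5 + B) = 7 + 2*B)
(95 + 25)*o(-3) = (95 + 25)*(7 + 2*(-3)) = 120*(7 - 6) = 120*1 = 120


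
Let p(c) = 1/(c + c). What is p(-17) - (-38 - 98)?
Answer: 4623/34 ≈ 135.97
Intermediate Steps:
p(c) = 1/(2*c)
p(-17) - (-38 - 98) = (½)/(-17) - (-38 - 98) = (½)*(-1/17) - 1*(-136) = -1/34 + 136 = 4623/34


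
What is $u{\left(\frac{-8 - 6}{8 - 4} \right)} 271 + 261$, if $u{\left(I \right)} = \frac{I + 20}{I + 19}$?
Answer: $\frac{17034}{31} \approx 549.48$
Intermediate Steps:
$u{\left(I \right)} = \frac{20 + I}{19 + I}$
$u{\left(\frac{-8 - 6}{8 - 4} \right)} 271 + 261 = \frac{20 + \frac{-8 - 6}{8 - 4}}{19 + \frac{-8 - 6}{8 - 4}} \cdot 271 + 261 = \frac{20 - \frac{14}{4}}{19 - \frac{14}{4}} \cdot 271 + 261 = \frac{20 - \frac{7}{2}}{19 - \frac{7}{2}} \cdot 271 + 261 = \frac{1}{\frac{31}{2}} \cdot \frac{33}{2} \cdot 271 + 261 = \frac{2}{31} \cdot \frac{33}{2} \cdot 271 + 261 = \frac{33}{31} \cdot 271 + 261 = \frac{8943}{31} + 261 = \frac{17034}{31}$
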